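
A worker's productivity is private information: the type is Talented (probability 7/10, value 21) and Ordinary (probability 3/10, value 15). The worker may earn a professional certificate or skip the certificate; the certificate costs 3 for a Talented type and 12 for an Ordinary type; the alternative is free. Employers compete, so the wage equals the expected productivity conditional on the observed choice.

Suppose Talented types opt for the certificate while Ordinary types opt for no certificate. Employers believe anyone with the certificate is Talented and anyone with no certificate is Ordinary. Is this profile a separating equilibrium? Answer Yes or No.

Under these beliefs, the certificate earns wage 21 and no certificate earns wage 15.
Talented: the certificate nets 21 − 3 = 18; no certificate nets 15. Talented prefers the certificate.
Ordinary: the certificate nets 21 − 12 = 9; no certificate nets 15. Ordinary prefers no certificate.
Neither type deviates, so the separating profile is an equilibrium.

Yes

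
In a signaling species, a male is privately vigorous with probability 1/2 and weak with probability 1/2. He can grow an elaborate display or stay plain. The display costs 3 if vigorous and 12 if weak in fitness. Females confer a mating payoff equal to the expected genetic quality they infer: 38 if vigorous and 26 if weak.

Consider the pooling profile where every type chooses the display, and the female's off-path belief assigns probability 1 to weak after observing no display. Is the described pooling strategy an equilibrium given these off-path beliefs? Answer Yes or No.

On path, the female holds the prior and pays 1/2·38 + 1/2·26 = 32. Off path (no display), believing weak, it pays 26.
vigorous: the display nets 32 − 3 = 29; no display nets 26. vigorous stays.
weak: the display nets 32 − 12 = 20; no display nets 26. weak would deviate.
A type deviates, so pooling fails.

No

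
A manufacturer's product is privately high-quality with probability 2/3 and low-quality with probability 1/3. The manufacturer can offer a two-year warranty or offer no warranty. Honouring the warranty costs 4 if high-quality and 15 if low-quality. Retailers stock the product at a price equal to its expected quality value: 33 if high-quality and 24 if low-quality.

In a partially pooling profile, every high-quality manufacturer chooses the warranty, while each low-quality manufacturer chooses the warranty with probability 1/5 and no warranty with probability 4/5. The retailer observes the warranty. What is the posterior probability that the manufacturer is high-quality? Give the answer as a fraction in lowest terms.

P(the warranty) = (2/3)·1 + (1/3)·(1/5) = 11/15.
By Bayes' rule, P(high-quality | the warranty) = (2/3) / (11/15) = 10/11.

10/11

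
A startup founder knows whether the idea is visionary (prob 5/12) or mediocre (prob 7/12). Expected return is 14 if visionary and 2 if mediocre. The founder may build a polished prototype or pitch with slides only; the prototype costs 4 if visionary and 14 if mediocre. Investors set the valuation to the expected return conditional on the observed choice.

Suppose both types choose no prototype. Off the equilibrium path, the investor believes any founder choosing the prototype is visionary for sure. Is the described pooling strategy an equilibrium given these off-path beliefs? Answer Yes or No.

On path, the investor holds the prior and pays 5/12·14 + 7/12·2 = 7. Off path (the prototype), believing visionary, it pays 14.
visionary: no prototype nets 7; the prototype nets 14 − 4 = 10. visionary would deviate.
mediocre: no prototype nets 7; the prototype nets 14 − 14 = 0. mediocre stays.
A type deviates, so pooling fails.

No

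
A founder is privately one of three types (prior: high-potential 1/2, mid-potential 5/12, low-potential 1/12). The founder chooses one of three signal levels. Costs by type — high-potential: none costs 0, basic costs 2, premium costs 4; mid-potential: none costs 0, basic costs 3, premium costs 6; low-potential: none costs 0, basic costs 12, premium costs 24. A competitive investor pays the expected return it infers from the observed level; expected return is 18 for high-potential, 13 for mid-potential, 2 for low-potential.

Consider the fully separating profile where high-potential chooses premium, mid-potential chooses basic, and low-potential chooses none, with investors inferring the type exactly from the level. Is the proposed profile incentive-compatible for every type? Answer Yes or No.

Separating valuations: premium → 18, basic → 13, none → 2.
high-potential (assigned premium): none: 2 − 0 = 2; basic: 13 − 2 = 11; premium: 18 − 4 = 14. high-potential stays.
mid-potential (assigned basic): none: 2 − 0 = 2; basic: 13 − 3 = 10; premium: 18 − 6 = 12. mid-potential prefers premium.
low-potential (assigned none): none: 2 − 0 = 2; basic: 13 − 12 = 1; premium: 18 − 24 = -6. low-potential stays.
At least one type deviates; the separating profile fails.

No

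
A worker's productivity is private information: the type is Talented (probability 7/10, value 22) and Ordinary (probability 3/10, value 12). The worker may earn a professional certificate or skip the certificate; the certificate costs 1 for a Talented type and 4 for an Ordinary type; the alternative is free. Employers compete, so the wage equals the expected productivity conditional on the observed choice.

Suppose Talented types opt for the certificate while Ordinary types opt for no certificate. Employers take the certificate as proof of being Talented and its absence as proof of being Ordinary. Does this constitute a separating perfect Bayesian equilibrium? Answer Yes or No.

No

Under these beliefs, the certificate earns wage 22 and no certificate earns wage 12.
Talented: the certificate nets 22 − 1 = 21; no certificate nets 12. Talented prefers the certificate.
Ordinary: the certificate nets 22 − 4 = 18; no certificate nets 12. Ordinary would deviate to the certificate.
Ordinary has a profitable deviation, so the profile is not an equilibrium.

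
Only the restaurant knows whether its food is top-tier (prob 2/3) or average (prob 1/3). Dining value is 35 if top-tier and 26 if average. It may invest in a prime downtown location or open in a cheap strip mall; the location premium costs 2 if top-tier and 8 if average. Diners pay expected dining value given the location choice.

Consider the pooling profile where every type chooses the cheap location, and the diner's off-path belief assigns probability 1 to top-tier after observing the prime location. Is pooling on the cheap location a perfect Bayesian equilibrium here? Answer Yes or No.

No

On path, the diner holds the prior and pays 2/3·35 + 1/3·26 = 32. Off path (the prime location), believing top-tier, it pays 35.
top-tier: the cheap location nets 32; the prime location nets 35 − 2 = 33. top-tier would deviate.
average: the cheap location nets 32; the prime location nets 35 − 8 = 27. average stays.
A type deviates, so pooling fails.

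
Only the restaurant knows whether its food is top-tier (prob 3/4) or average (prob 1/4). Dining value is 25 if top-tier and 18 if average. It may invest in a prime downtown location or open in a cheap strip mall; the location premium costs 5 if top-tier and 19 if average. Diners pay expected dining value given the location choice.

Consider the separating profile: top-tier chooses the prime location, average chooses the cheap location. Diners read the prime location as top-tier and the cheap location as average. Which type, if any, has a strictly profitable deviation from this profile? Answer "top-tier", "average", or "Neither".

The prime location pays 25; the cheap location pays 18.
top-tier: assigned the prime location, nets 25 − 5 = 20; deviating to the cheap location nets 18.
average: assigned the cheap location, nets 18; deviating to the prime location nets 25 − 19 = 6.
Both types strictly prefer their assigned action; no profitable deviation.

Neither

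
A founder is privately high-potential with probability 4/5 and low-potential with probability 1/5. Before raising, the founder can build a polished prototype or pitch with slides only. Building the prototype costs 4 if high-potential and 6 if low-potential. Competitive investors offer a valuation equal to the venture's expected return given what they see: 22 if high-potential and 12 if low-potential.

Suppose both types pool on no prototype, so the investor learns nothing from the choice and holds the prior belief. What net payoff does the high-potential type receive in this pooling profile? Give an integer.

20

Pooled valuation = 4/5·22 + 1/5·12 = 20.
high-potential pays no cost for no prototype, so net payoff = 20.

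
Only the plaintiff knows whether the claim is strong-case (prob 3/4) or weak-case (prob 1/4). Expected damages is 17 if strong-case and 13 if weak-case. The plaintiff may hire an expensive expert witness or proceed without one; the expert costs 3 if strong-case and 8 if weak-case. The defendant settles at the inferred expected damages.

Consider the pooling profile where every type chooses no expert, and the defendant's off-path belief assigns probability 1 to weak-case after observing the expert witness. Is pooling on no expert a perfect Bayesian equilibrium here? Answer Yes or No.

On path, the defendant holds the prior and pays 3/4·17 + 1/4·13 = 16. Off path (the expert witness), believing weak-case, it pays 13.
strong-case: no expert nets 16; the expert witness nets 13 − 3 = 10. strong-case stays.
weak-case: no expert nets 16; the expert witness nets 13 − 8 = 5. weak-case stays.
No type deviates, so pooling is sustained.

Yes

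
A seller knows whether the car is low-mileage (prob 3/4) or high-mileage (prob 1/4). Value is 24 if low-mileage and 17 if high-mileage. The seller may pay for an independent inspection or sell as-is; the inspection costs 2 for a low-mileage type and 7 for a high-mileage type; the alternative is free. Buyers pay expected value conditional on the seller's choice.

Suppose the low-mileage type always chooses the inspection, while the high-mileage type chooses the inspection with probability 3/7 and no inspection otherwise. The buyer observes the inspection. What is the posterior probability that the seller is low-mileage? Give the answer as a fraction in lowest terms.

7/8

P(the inspection) = (3/4)·1 + (1/4)·(3/7) = 6/7.
By Bayes' rule, P(low-mileage | the inspection) = (3/4) / (6/7) = 7/8.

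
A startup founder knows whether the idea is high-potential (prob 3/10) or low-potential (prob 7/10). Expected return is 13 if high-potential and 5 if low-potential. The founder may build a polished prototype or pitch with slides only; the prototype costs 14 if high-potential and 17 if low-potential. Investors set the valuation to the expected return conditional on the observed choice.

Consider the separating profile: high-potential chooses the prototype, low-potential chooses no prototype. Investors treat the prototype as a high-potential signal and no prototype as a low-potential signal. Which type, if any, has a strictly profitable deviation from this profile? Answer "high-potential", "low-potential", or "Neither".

The prototype pays 13; no prototype pays 5.
high-potential: assigned the prototype, nets 13 − 14 = -1; deviating to no prototype nets 5.
low-potential: assigned no prototype, nets 5; deviating to the prototype nets 13 − 17 = -4.
The high-potential type gains 6 by deviating.

high-potential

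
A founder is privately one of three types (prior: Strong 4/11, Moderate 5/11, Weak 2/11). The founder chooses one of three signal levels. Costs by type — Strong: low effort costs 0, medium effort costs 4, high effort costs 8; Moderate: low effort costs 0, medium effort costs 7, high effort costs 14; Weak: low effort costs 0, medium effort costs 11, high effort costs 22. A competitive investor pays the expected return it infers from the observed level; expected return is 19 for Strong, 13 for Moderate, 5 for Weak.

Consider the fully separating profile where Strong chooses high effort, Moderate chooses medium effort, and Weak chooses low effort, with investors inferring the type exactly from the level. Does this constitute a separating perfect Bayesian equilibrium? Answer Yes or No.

Separating valuations: high effort → 19, medium effort → 13, low effort → 5.
Strong (assigned high effort): low effort: 5 − 0 = 5; medium effort: 13 − 4 = 9; high effort: 19 − 8 = 11. Strong stays.
Moderate (assigned medium effort): low effort: 5 − 0 = 5; medium effort: 13 − 7 = 6; high effort: 19 − 14 = 5. Moderate stays.
Weak (assigned low effort): low effort: 5 − 0 = 5; medium effort: 13 − 11 = 2; high effort: 19 − 22 = -3. Weak stays.
Every type prefers its assigned level; separation holds.

Yes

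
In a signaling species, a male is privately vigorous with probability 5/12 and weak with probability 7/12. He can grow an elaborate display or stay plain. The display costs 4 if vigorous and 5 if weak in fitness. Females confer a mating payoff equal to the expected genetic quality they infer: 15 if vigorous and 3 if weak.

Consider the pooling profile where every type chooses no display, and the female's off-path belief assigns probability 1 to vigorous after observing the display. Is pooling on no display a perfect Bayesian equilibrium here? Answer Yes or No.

No

On path, the female holds the prior and pays 5/12·15 + 7/12·3 = 8. Off path (the display), believing vigorous, it pays 15.
vigorous: no display nets 8; the display nets 15 − 4 = 11. vigorous would deviate.
weak: no display nets 8; the display nets 15 − 5 = 10. weak would deviate.
A type deviates, so pooling fails.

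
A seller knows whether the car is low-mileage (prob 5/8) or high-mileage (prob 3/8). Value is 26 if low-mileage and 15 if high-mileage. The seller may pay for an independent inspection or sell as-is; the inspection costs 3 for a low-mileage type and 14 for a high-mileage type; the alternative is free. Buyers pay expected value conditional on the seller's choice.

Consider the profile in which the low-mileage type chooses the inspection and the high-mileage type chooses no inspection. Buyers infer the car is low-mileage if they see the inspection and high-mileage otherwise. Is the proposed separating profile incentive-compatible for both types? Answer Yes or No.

Under these beliefs, the inspection earns price 26 and no inspection earns price 15.
low-mileage: the inspection nets 26 − 3 = 23; no inspection nets 15. low-mileage prefers the inspection.
high-mileage: the inspection nets 26 − 14 = 12; no inspection nets 15. high-mileage prefers no inspection.
Neither type deviates, so the separating profile is an equilibrium.

Yes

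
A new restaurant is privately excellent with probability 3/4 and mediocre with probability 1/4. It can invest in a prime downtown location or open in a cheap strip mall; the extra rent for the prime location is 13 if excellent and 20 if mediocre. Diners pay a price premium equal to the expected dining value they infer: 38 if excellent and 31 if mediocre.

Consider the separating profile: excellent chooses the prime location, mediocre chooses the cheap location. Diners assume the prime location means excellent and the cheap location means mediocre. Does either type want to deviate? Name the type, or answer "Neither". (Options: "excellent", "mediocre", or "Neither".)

excellent

The prime location pays 38; the cheap location pays 31.
excellent: assigned the prime location, nets 38 − 13 = 25; deviating to the cheap location nets 31.
mediocre: assigned the cheap location, nets 31; deviating to the prime location nets 38 − 20 = 18.
The excellent type gains 6 by deviating.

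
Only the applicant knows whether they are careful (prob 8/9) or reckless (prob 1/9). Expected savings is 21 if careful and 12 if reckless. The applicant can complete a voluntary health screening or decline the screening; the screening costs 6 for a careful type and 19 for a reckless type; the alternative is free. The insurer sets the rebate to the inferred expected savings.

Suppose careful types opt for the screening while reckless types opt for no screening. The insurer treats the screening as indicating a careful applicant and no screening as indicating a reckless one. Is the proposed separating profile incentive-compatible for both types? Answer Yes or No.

Under these beliefs, the screening earns rebate 21 and no screening earns rebate 12.
careful: the screening nets 21 − 6 = 15; no screening nets 12. careful prefers the screening.
reckless: the screening nets 21 − 19 = 2; no screening nets 12. reckless prefers no screening.
Neither type deviates, so the separating profile is an equilibrium.

Yes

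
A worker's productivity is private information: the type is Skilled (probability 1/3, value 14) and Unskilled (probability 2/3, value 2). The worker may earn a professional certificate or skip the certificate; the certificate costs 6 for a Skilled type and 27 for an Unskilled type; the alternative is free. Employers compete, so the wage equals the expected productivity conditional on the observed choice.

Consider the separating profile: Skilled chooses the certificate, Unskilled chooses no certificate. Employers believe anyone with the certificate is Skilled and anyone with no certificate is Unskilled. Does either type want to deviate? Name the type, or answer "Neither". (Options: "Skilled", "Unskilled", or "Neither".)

Neither

The certificate pays 14; no certificate pays 2.
Skilled: assigned the certificate, nets 14 − 6 = 8; deviating to no certificate nets 2.
Unskilled: assigned no certificate, nets 2; deviating to the certificate nets 14 − 27 = -13.
Both types strictly prefer their assigned action; no profitable deviation.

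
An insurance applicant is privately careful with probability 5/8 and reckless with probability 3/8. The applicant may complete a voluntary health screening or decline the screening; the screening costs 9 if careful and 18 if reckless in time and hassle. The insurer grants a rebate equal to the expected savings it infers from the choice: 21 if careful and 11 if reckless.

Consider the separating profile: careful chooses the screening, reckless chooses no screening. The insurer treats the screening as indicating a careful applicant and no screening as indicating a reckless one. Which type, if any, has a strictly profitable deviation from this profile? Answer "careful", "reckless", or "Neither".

The screening pays 21; no screening pays 11.
careful: assigned the screening, nets 21 − 9 = 12; deviating to no screening nets 11.
reckless: assigned no screening, nets 11; deviating to the screening nets 21 − 18 = 3.
Both types strictly prefer their assigned action; no profitable deviation.

Neither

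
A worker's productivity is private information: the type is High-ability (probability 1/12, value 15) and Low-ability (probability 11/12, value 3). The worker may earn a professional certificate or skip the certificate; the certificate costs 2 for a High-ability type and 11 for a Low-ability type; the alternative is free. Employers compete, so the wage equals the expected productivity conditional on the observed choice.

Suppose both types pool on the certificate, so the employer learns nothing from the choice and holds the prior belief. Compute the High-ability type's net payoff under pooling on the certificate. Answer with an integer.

Pooled wage = 1/12·15 + 11/12·3 = 4.
High-ability pays cost 2 for the certificate, so net payoff = 4 − 2 = 2.

2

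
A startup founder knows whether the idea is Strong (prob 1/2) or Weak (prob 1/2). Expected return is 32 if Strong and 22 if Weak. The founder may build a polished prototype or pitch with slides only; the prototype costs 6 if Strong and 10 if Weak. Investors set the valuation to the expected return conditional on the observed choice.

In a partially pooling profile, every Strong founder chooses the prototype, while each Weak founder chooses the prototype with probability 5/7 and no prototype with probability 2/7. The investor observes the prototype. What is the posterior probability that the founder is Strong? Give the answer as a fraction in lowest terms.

7/12

P(the prototype) = (1/2)·1 + (1/2)·(5/7) = 6/7.
By Bayes' rule, P(Strong | the prototype) = (1/2) / (6/7) = 7/12.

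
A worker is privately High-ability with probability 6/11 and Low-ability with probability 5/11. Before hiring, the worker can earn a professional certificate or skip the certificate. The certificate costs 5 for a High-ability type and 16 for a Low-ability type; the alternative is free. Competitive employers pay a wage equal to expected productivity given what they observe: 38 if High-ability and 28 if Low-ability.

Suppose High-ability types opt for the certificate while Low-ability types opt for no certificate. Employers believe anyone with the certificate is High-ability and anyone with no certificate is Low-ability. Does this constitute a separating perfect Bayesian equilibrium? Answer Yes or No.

Yes

Under these beliefs, the certificate earns wage 38 and no certificate earns wage 28.
High-ability: the certificate nets 38 − 5 = 33; no certificate nets 28. High-ability prefers the certificate.
Low-ability: the certificate nets 38 − 16 = 22; no certificate nets 28. Low-ability prefers no certificate.
Neither type deviates, so the separating profile is an equilibrium.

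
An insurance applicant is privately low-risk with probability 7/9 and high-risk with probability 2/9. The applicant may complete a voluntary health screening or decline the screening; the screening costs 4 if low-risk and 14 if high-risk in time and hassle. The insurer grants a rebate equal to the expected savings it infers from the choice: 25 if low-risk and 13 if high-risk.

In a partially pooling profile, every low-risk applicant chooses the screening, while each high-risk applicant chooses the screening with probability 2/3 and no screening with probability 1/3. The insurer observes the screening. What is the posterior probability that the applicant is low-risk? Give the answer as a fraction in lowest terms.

21/25

P(the screening) = (7/9)·1 + (2/9)·(2/3) = 25/27.
By Bayes' rule, P(low-risk | the screening) = (7/9) / (25/27) = 21/25.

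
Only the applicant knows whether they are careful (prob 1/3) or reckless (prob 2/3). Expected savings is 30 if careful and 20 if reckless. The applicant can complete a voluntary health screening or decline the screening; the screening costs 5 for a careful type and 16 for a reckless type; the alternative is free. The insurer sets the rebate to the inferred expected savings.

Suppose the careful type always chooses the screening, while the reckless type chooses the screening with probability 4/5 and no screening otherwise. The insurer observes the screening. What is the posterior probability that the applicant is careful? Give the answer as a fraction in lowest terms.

5/13

P(the screening) = (1/3)·1 + (2/3)·(4/5) = 13/15.
By Bayes' rule, P(careful | the screening) = (1/3) / (13/15) = 5/13.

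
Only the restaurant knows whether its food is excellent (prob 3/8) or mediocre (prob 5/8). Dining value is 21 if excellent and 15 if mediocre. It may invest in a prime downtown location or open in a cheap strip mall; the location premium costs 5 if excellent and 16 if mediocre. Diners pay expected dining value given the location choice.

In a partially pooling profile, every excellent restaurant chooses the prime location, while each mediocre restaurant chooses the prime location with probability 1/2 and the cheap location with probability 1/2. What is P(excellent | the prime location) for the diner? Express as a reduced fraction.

6/11

P(the prime location) = (3/8)·1 + (5/8)·(1/2) = 11/16.
By Bayes' rule, P(excellent | the prime location) = (3/8) / (11/16) = 6/11.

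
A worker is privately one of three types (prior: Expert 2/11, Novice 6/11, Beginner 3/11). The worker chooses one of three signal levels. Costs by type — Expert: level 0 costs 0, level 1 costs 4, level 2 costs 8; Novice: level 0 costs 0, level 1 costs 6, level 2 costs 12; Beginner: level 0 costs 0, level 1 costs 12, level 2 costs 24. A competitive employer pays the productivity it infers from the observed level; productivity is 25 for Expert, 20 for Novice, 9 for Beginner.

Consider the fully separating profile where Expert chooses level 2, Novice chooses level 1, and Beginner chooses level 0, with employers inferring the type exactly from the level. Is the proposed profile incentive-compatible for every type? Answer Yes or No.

Separating wages: level 2 → 25, level 1 → 20, level 0 → 9.
Expert (assigned level 2): level 0: 9 − 0 = 9; level 1: 20 − 4 = 16; level 2: 25 − 8 = 17. Expert stays.
Novice (assigned level 1): level 0: 9 − 0 = 9; level 1: 20 − 6 = 14; level 2: 25 − 12 = 13. Novice stays.
Beginner (assigned level 0): level 0: 9 − 0 = 9; level 1: 20 − 12 = 8; level 2: 25 − 24 = 1. Beginner stays.
Every type prefers its assigned level; separation holds.

Yes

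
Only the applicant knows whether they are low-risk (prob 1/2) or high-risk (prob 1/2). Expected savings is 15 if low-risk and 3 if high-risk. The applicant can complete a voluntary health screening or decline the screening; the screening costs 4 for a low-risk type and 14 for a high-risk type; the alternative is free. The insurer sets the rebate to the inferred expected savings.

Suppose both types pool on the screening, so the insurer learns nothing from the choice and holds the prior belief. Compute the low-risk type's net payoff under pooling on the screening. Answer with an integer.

Pooled rebate = 1/2·15 + 1/2·3 = 9.
low-risk pays cost 4 for the screening, so net payoff = 9 − 4 = 5.

5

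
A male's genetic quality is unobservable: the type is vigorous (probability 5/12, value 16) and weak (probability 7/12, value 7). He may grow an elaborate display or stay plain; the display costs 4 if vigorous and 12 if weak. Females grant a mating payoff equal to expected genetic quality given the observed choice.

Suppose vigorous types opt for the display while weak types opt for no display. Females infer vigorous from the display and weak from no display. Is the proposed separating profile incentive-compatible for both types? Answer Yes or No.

Yes

Under these beliefs, the display earns mating payoff 16 and no display earns mating payoff 7.
vigorous: the display nets 16 − 4 = 12; no display nets 7. vigorous prefers the display.
weak: the display nets 16 − 12 = 4; no display nets 7. weak prefers no display.
Neither type deviates, so the separating profile is an equilibrium.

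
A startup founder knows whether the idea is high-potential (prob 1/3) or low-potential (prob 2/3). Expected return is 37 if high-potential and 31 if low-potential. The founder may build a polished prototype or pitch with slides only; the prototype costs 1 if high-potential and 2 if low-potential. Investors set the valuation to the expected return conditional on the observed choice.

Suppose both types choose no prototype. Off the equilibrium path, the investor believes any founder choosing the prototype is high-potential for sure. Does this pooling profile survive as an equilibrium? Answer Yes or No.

On path, the investor holds the prior and pays 1/3·37 + 2/3·31 = 33. Off path (the prototype), believing high-potential, it pays 37.
high-potential: no prototype nets 33; the prototype nets 37 − 1 = 36. high-potential would deviate.
low-potential: no prototype nets 33; the prototype nets 37 − 2 = 35. low-potential would deviate.
A type deviates, so pooling fails.

No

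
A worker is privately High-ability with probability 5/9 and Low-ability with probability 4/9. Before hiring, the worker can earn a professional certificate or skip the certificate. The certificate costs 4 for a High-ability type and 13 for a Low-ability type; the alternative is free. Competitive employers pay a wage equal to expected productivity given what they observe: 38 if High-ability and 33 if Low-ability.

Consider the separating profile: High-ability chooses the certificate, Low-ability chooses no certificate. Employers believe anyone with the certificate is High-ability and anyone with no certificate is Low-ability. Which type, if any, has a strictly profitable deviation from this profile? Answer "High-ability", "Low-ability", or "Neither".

The certificate pays 38; no certificate pays 33.
High-ability: assigned the certificate, nets 38 − 4 = 34; deviating to no certificate nets 33.
Low-ability: assigned no certificate, nets 33; deviating to the certificate nets 38 − 13 = 25.
Both types strictly prefer their assigned action; no profitable deviation.

Neither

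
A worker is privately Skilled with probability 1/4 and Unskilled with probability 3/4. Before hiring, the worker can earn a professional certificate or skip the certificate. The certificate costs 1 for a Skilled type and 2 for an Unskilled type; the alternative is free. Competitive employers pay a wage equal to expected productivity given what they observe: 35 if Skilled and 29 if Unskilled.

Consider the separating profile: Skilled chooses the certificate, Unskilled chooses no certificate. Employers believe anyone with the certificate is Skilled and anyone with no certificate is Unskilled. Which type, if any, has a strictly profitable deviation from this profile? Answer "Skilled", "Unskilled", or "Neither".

The certificate pays 35; no certificate pays 29.
Skilled: assigned the certificate, nets 35 − 1 = 34; deviating to no certificate nets 29.
Unskilled: assigned no certificate, nets 29; deviating to the certificate nets 35 − 2 = 33.
The Unskilled type gains 4 by deviating.

Unskilled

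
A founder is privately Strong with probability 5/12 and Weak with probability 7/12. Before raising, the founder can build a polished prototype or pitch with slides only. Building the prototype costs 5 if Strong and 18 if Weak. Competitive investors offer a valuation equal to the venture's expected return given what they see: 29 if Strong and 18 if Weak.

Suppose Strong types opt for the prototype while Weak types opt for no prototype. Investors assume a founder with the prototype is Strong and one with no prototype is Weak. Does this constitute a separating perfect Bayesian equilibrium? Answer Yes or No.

Under these beliefs, the prototype earns valuation 29 and no prototype earns valuation 18.
Strong: the prototype nets 29 − 5 = 24; no prototype nets 18. Strong prefers the prototype.
Weak: the prototype nets 29 − 18 = 11; no prototype nets 18. Weak prefers no prototype.
Neither type deviates, so the separating profile is an equilibrium.

Yes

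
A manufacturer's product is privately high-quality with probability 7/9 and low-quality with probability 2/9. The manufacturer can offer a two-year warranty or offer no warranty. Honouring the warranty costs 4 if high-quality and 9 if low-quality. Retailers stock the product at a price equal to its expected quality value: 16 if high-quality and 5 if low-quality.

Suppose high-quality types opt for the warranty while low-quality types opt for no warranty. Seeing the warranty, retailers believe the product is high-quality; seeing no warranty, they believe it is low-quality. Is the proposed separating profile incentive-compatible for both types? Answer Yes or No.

Under these beliefs, the warranty earns price 16 and no warranty earns price 5.
high-quality: the warranty nets 16 − 4 = 12; no warranty nets 5. high-quality prefers the warranty.
low-quality: the warranty nets 16 − 9 = 7; no warranty nets 5. low-quality would deviate to the warranty.
low-quality has a profitable deviation, so the profile is not an equilibrium.

No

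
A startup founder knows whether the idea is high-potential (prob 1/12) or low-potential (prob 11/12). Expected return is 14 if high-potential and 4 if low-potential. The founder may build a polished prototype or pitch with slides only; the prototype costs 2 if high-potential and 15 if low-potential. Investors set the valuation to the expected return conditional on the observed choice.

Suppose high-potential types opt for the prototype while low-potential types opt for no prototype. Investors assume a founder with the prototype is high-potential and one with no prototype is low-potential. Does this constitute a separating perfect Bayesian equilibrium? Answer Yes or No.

Yes

Under these beliefs, the prototype earns valuation 14 and no prototype earns valuation 4.
high-potential: the prototype nets 14 − 2 = 12; no prototype nets 4. high-potential prefers the prototype.
low-potential: the prototype nets 14 − 15 = -1; no prototype nets 4. low-potential prefers no prototype.
Neither type deviates, so the separating profile is an equilibrium.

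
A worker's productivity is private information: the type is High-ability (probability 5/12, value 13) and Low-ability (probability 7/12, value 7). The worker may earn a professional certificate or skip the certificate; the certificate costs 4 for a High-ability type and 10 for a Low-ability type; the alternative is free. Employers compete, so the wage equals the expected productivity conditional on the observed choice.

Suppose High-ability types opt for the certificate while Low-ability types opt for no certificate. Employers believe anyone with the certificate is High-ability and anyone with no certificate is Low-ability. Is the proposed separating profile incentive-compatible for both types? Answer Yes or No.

Yes

Under these beliefs, the certificate earns wage 13 and no certificate earns wage 7.
High-ability: the certificate nets 13 − 4 = 9; no certificate nets 7. High-ability prefers the certificate.
Low-ability: the certificate nets 13 − 10 = 3; no certificate nets 7. Low-ability prefers no certificate.
Neither type deviates, so the separating profile is an equilibrium.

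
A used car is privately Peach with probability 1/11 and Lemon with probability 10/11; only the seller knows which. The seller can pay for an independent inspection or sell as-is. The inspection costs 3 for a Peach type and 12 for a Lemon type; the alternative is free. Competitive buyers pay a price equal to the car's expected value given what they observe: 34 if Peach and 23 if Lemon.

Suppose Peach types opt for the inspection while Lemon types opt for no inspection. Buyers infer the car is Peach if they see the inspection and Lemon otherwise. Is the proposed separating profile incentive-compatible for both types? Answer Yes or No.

Yes

Under these beliefs, the inspection earns price 34 and no inspection earns price 23.
Peach: the inspection nets 34 − 3 = 31; no inspection nets 23. Peach prefers the inspection.
Lemon: the inspection nets 34 − 12 = 22; no inspection nets 23. Lemon prefers no inspection.
Neither type deviates, so the separating profile is an equilibrium.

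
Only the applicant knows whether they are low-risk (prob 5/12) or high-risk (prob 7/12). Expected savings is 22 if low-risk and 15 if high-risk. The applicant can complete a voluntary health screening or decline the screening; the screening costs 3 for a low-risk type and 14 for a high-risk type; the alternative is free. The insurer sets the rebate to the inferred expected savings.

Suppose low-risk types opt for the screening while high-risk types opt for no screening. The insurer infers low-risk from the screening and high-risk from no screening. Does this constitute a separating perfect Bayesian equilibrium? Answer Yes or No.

Under these beliefs, the screening earns rebate 22 and no screening earns rebate 15.
low-risk: the screening nets 22 − 3 = 19; no screening nets 15. low-risk prefers the screening.
high-risk: the screening nets 22 − 14 = 8; no screening nets 15. high-risk prefers no screening.
Neither type deviates, so the separating profile is an equilibrium.

Yes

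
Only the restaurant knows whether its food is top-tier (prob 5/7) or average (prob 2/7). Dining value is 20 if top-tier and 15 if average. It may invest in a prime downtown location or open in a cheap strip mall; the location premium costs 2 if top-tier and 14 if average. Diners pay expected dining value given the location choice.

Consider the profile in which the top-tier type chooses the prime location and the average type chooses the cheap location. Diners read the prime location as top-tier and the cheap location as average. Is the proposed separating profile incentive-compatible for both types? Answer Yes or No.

Under these beliefs, the prime location earns price premium 20 and the cheap location earns price premium 15.
top-tier: the prime location nets 20 − 2 = 18; the cheap location nets 15. top-tier prefers the prime location.
average: the prime location nets 20 − 14 = 6; the cheap location nets 15. average prefers the cheap location.
Neither type deviates, so the separating profile is an equilibrium.

Yes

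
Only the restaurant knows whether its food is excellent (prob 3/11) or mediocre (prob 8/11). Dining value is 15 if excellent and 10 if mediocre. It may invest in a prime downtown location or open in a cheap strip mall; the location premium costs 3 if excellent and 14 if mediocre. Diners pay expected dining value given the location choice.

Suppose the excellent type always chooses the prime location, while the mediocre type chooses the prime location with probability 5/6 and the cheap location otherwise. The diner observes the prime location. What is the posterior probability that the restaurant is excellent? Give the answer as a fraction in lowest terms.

P(the prime location) = (3/11)·1 + (8/11)·(5/6) = 29/33.
By Bayes' rule, P(excellent | the prime location) = (3/11) / (29/33) = 9/29.

9/29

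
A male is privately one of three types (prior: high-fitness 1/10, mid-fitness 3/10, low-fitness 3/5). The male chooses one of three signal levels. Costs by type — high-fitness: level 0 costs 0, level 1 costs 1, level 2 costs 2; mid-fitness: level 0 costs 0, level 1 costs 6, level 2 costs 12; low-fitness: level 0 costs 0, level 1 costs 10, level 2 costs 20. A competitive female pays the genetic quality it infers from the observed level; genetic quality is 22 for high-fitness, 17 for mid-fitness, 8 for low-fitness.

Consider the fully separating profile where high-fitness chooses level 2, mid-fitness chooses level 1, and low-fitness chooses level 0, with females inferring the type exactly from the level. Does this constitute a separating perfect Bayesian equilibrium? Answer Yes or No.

Separating mating payoffs: level 2 → 22, level 1 → 17, level 0 → 8.
high-fitness (assigned level 2): level 0: 8 − 0 = 8; level 1: 17 − 1 = 16; level 2: 22 − 2 = 20. high-fitness stays.
mid-fitness (assigned level 1): level 0: 8 − 0 = 8; level 1: 17 − 6 = 11; level 2: 22 − 12 = 10. mid-fitness stays.
low-fitness (assigned level 0): level 0: 8 − 0 = 8; level 1: 17 − 10 = 7; level 2: 22 − 20 = 2. low-fitness stays.
Every type prefers its assigned level; separation holds.

Yes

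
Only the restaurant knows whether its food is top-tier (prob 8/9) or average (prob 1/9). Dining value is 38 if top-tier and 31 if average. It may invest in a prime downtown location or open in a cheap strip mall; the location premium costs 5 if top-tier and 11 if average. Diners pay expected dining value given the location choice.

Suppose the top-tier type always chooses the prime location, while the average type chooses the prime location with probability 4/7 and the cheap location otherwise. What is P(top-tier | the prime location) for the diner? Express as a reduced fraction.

14/15

P(the prime location) = (8/9)·1 + (1/9)·(4/7) = 20/21.
By Bayes' rule, P(top-tier | the prime location) = (8/9) / (20/21) = 14/15.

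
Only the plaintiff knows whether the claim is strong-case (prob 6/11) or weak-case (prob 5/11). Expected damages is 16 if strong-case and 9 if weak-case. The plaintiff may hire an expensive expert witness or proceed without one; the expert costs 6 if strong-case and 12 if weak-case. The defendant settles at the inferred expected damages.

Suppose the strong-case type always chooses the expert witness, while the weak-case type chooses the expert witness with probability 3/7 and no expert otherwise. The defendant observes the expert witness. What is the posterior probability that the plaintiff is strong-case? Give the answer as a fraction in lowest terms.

14/19

P(the expert witness) = (6/11)·1 + (5/11)·(3/7) = 57/77.
By Bayes' rule, P(strong-case | the expert witness) = (6/11) / (57/77) = 14/19.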